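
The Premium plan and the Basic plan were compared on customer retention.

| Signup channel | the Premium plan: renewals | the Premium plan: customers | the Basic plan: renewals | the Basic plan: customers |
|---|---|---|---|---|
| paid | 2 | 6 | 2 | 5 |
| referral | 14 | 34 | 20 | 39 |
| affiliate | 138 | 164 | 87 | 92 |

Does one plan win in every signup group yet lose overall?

No

Paid: the Premium plan 2/6 = 33.3%, the Basic plan 2/5 = 40.0% → the Basic plan
Referral: the Premium plan 14/34 = 41.2%, the Basic plan 20/39 = 51.3% → the Basic plan
Affiliate: the Premium plan 138/164 = 84.1%, the Basic plan 87/92 = 94.6% → the Basic plan
Overall: the Premium plan 154/204 = 75.5%, the Basic plan 109/136 = 80.1% → the Basic plan
The Basic plan wins overall and in every signup group — no reversal.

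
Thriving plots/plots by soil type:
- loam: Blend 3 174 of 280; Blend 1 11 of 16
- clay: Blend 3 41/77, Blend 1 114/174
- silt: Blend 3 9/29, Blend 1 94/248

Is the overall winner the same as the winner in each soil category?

No

Loam: Blend 3 174/280 = 62.1%, Blend 1 11/16 = 68.8% → Blend 1
Clay: Blend 3 41/77 = 53.2%, Blend 1 114/174 = 65.5% → Blend 1
Silt: Blend 3 9/29 = 31.0%, Blend 1 94/248 = 37.9% → Blend 1
Overall: Blend 3 224/386 = 58.0%, Blend 1 219/438 = 50.0% → Blend 3
Blend 1 wins each soil group but Blend 3 wins overall — the comparison reverses. Blend 1's plots skew toward silt, which has a lower base rate.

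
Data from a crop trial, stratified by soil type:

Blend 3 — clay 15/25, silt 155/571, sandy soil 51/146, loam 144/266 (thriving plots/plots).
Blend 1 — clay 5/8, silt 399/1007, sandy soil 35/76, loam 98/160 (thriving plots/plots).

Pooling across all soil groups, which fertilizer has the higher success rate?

Clay: Blend 3 15/25 = 60.0%, Blend 1 5/8 = 62.5% → Blend 1
Silt: Blend 3 155/571 = 27.1%, Blend 1 399/1007 = 39.6% → Blend 1
Sandy soil: Blend 3 51/146 = 34.9%, Blend 1 35/76 = 46.1% → Blend 1
Loam: Blend 3 144/266 = 54.1%, Blend 1 98/160 = 61.2% → Blend 1
Overall: Blend 3 365/1008 = 36.2%, Blend 1 537/1251 = 42.9% → Blend 1

Blend 1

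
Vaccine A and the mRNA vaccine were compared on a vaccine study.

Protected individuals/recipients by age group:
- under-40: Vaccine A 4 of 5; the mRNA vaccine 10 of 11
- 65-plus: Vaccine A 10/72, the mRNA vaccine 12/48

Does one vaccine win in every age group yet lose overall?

Under-40: Vaccine A 4/5 = 80.0%, the mRNA vaccine 10/11 = 90.9% → the mRNA vaccine
65-plus: Vaccine A 10/72 = 13.9%, the mRNA vaccine 12/48 = 25.0% → the mRNA vaccine
Overall: Vaccine A 14/77 = 18.2%, the mRNA vaccine 22/59 = 37.3% → the mRNA vaccine
The mRNA vaccine wins overall and in every age group — no reversal.

No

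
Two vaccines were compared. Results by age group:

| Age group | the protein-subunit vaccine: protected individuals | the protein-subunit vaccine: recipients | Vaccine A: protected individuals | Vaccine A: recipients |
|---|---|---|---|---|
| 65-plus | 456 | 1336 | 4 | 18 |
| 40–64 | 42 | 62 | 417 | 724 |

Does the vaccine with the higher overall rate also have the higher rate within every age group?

No

65-plus: the protein-subunit vaccine 456/1336 = 34.1%, Vaccine A 4/18 = 22.2% → the protein-subunit vaccine
40–64: the protein-subunit vaccine 42/62 = 67.7%, Vaccine A 417/724 = 57.6% → the protein-subunit vaccine
Overall: the protein-subunit vaccine 498/1398 = 35.6%, Vaccine A 421/742 = 56.7% → Vaccine A
The protein-subunit vaccine wins each age group but Vaccine A wins overall — the comparison reverses. The protein-subunit vaccine's recipients skew toward 65-plus, which has a lower base rate.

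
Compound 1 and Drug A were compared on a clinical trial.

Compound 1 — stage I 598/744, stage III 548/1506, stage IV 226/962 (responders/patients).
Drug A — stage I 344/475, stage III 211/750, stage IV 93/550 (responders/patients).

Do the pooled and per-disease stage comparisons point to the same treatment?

Stage I: Compound 1 598/744 = 80.4%, Drug A 344/475 = 72.4% → Compound 1
Stage III: Compound 1 548/1506 = 36.4%, Drug A 211/750 = 28.1% → Compound 1
Stage IV: Compound 1 226/962 = 23.5%, Drug A 93/550 = 16.9% → Compound 1
Overall: Compound 1 1372/3212 = 42.7%, Drug A 648/1775 = 36.5% → Compound 1
Compound 1 wins overall and in every disease group — no reversal.

Yes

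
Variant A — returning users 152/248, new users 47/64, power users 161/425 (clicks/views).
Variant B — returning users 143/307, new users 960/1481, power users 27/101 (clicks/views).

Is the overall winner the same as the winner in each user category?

Returning users: Variant A 152/248 = 61.3%, Variant B 143/307 = 46.6% → Variant A
New users: Variant A 47/64 = 73.4%, Variant B 960/1481 = 64.8% → Variant A
Power users: Variant A 161/425 = 37.9%, Variant B 27/101 = 26.7% → Variant A
Overall: Variant A 360/737 = 48.8%, Variant B 1130/1889 = 59.8% → Variant B
Variant A wins each user group but Variant B wins overall — the comparison reverses. Variant A's views skew toward power users, which has a lower base rate.

No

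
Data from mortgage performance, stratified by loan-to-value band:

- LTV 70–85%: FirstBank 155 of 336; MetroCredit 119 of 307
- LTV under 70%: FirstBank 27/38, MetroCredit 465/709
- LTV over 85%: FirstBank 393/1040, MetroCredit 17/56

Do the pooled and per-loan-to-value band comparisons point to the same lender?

LTV 70–85%: FirstBank 155/336 = 46.1%, MetroCredit 119/307 = 38.8% → FirstBank
LTV under 70%: FirstBank 27/38 = 71.1%, MetroCredit 465/709 = 65.6% → FirstBank
LTV over 85%: FirstBank 393/1040 = 37.8%, MetroCredit 17/56 = 30.4% → FirstBank
Overall: FirstBank 575/1414 = 40.7%, MetroCredit 601/1072 = 56.1% → MetroCredit
FirstBank wins each loan-to-value group but MetroCredit wins overall — the comparison reverses. FirstBank's loans skew toward LTV over 85%, which has a lower base rate.

No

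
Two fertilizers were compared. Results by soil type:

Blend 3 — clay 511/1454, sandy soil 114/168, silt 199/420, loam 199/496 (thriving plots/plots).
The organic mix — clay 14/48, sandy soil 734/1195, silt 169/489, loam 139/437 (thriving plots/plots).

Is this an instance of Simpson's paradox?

Yes

Clay: Blend 3 511/1454 = 35.1%, the organic mix 14/48 = 29.2% → Blend 3
Sandy soil: Blend 3 114/168 = 67.9%, the organic mix 734/1195 = 61.4% → Blend 3
Silt: Blend 3 199/420 = 47.4%, the organic mix 169/489 = 34.6% → Blend 3
Loam: Blend 3 199/496 = 40.1%, the organic mix 139/437 = 31.8% → Blend 3
Overall: Blend 3 1023/2538 = 40.3%, the organic mix 1056/2169 = 48.7% → the organic mix
Blend 3 wins each soil group but the organic mix wins overall — the comparison reverses. Blend 3's plots skew toward clay, which has a lower base rate.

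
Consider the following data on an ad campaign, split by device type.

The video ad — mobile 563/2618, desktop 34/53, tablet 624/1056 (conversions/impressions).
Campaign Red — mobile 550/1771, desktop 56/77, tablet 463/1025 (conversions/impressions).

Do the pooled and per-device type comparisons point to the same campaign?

No

Mobile: the video ad 563/2618 = 21.5%, Campaign Red 550/1771 = 31.1% → Campaign Red
Desktop: the video ad 34/53 = 64.2%, Campaign Red 56/77 = 72.7% → Campaign Red
Tablet: the video ad 624/1056 = 59.1%, Campaign Red 463/1025 = 45.2% → the video ad
Overall: the video ad 1221/3727 = 32.8%, Campaign Red 1069/2873 = 37.2% → Campaign Red
Neither sweeps: the video ad wins 1 of 3 groups, Campaign Red wins 2. Campaign Red wins overall but not every group — no Simpson reversal.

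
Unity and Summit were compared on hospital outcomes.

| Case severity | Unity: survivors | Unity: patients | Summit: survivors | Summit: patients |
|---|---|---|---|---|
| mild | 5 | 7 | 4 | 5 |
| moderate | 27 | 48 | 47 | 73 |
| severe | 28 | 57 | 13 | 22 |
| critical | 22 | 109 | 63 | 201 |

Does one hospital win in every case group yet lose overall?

No

Mild: Unity 5/7 = 71.4%, Summit 4/5 = 80.0% → Summit
Moderate: Unity 27/48 = 56.2%, Summit 47/73 = 64.4% → Summit
Severe: Unity 28/57 = 49.1%, Summit 13/22 = 59.1% → Summit
Critical: Unity 22/109 = 20.2%, Summit 63/201 = 31.3% → Summit
Overall: Unity 82/221 = 37.1%, Summit 127/301 = 42.2% → Summit
Summit wins overall and in every case group — no reversal.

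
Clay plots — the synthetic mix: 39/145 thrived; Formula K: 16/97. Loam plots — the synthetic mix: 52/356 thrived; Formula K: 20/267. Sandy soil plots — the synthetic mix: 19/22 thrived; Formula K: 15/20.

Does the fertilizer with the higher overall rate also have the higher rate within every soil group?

Clay: the synthetic mix 39/145 = 26.9%, Formula K 16/97 = 16.5% → the synthetic mix
Loam: the synthetic mix 52/356 = 14.6%, Formula K 20/267 = 7.5% → the synthetic mix
Sandy soil: the synthetic mix 19/22 = 86.4%, Formula K 15/20 = 75.0% → the synthetic mix
Overall: the synthetic mix 110/523 = 21.0%, Formula K 51/384 = 13.3% → the synthetic mix
The synthetic mix wins overall and in every soil group — no reversal.

Yes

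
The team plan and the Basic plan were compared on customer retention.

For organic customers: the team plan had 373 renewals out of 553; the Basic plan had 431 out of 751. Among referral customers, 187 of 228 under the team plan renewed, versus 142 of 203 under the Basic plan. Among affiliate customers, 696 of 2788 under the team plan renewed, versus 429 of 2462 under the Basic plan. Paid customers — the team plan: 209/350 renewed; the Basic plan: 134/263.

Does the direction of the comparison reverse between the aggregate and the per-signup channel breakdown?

No

Organic: the team plan 373/553 = 67.5%, the Basic plan 431/751 = 57.4% → the team plan
Referral: the team plan 187/228 = 82.0%, the Basic plan 142/203 = 70.0% → the team plan
Affiliate: the team plan 696/2788 = 25.0%, the Basic plan 429/2462 = 17.4% → the team plan
Paid: the team plan 209/350 = 59.7%, the Basic plan 134/263 = 51.0% → the team plan
Overall: the team plan 1465/3919 = 37.4%, the Basic plan 1136/3679 = 30.9% → the team plan
The team plan wins overall and in every signup group — no reversal.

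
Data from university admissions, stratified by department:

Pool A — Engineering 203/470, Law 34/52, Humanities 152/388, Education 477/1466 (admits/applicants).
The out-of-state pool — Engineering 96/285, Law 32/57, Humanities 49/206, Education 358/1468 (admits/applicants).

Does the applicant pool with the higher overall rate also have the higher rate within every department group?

Engineering: Pool A 203/470 = 43.2%, the out-of-state pool 96/285 = 33.7% → Pool A
Law: Pool A 34/52 = 65.4%, the out-of-state pool 32/57 = 56.1% → Pool A
Humanities: Pool A 152/388 = 39.2%, the out-of-state pool 49/206 = 23.8% → Pool A
Education: Pool A 477/1466 = 32.5%, the out-of-state pool 358/1468 = 24.4% → Pool A
Overall: Pool A 866/2376 = 36.4%, the out-of-state pool 535/2016 = 26.5% → Pool A
Pool A wins overall and in every department group — no reversal.

Yes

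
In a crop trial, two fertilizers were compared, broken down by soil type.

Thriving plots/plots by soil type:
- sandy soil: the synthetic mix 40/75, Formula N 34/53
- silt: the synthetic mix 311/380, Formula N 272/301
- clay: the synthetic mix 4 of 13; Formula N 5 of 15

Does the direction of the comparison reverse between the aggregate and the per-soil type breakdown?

No

Sandy soil: the synthetic mix 40/75 = 53.3%, Formula N 34/53 = 64.2% → Formula N
Silt: the synthetic mix 311/380 = 81.8%, Formula N 272/301 = 90.4% → Formula N
Clay: the synthetic mix 4/13 = 30.8%, Formula N 5/15 = 33.3% → Formula N
Overall: the synthetic mix 355/468 = 75.9%, Formula N 311/369 = 84.3% → Formula N
Formula N wins overall and in every soil group — no reversal.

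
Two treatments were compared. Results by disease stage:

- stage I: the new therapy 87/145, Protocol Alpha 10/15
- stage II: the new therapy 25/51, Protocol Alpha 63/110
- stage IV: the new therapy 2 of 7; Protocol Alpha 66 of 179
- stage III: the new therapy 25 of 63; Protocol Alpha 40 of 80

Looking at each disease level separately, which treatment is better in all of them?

Protocol Alpha

Stage I: the new therapy 87/145 = 60.0%, Protocol Alpha 10/15 = 66.7% → Protocol Alpha
Stage II: the new therapy 25/51 = 49.0%, Protocol Alpha 63/110 = 57.3% → Protocol Alpha
Stage IV: the new therapy 2/7 = 28.6%, Protocol Alpha 66/179 = 36.9% → Protocol Alpha
Stage III: the new therapy 25/63 = 39.7%, Protocol Alpha 40/80 = 50.0% → Protocol Alpha
Protocol Alpha has the higher rate in all 4 groups.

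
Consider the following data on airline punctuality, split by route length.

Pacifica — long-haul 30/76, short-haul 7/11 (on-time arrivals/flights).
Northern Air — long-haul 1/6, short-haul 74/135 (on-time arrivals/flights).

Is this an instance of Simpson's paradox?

Long-haul: Pacifica 30/76 = 39.5%, Northern Air 1/6 = 16.7% → Pacifica
Short-haul: Pacifica 7/11 = 63.6%, Northern Air 74/135 = 54.8% → Pacifica
Overall: Pacifica 37/87 = 42.5%, Northern Air 75/141 = 53.2% → Northern Air
Pacifica wins each route group but Northern Air wins overall — the comparison reverses. Pacifica's flights skew toward long-haul, which has a lower base rate.

Yes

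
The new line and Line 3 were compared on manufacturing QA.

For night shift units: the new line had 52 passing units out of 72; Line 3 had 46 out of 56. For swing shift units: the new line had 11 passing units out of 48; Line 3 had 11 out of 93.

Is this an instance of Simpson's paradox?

No

Night shift: the new line 52/72 = 72.2%, Line 3 46/56 = 82.1% → Line 3
Swing shift: the new line 11/48 = 22.9%, Line 3 11/93 = 11.8% → the new line
Overall: the new line 63/120 = 52.5%, Line 3 57/149 = 38.3% → the new line
Neither sweeps: the new line wins 1 of 2 groups, Line 3 wins 1. The new line wins overall but not every group — no Simpson reversal.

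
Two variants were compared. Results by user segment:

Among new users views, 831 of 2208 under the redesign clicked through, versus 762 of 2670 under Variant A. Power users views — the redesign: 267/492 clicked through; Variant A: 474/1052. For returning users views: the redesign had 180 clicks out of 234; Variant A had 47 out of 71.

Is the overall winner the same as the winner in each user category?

Yes

New users: the redesign 831/2208 = 37.6%, Variant A 762/2670 = 28.5% → the redesign
Power users: the redesign 267/492 = 54.3%, Variant A 474/1052 = 45.1% → the redesign
Returning users: the redesign 180/234 = 76.9%, Variant A 47/71 = 66.2% → the redesign
Overall: the redesign 1278/2934 = 43.6%, Variant A 1283/3793 = 33.8% → the redesign
The redesign wins overall and in every user group — no reversal.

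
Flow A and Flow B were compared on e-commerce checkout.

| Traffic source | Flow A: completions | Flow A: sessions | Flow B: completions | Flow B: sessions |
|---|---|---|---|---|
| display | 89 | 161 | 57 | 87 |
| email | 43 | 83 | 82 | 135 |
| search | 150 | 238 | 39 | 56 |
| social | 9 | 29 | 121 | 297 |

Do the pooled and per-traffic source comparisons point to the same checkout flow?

No

Display: Flow A 89/161 = 55.3%, Flow B 57/87 = 65.5% → Flow B
Email: Flow A 43/83 = 51.8%, Flow B 82/135 = 60.7% → Flow B
Search: Flow A 150/238 = 63.0%, Flow B 39/56 = 69.6% → Flow B
Social: Flow A 9/29 = 31.0%, Flow B 121/297 = 40.7% → Flow B
Overall: Flow A 291/511 = 56.9%, Flow B 299/575 = 52.0% → Flow A
Flow B wins each traffic group but Flow A wins overall — the comparison reverses. Flow B's sessions skew toward social, which has a lower base rate.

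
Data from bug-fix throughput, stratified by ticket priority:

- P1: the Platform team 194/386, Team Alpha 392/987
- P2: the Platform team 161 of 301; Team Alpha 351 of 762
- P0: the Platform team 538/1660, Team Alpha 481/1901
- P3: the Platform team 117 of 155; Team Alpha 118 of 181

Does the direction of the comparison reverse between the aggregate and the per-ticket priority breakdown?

P1: the Platform team 194/386 = 50.3%, Team Alpha 392/987 = 39.7% → the Platform team
P2: the Platform team 161/301 = 53.5%, Team Alpha 351/762 = 46.1% → the Platform team
P0: the Platform team 538/1660 = 32.4%, Team Alpha 481/1901 = 25.3% → the Platform team
P3: the Platform team 117/155 = 75.5%, Team Alpha 118/181 = 65.2% → the Platform team
Overall: the Platform team 1010/2502 = 40.4%, Team Alpha 1342/3831 = 35.0% → the Platform team
The Platform team wins overall and in every ticket group — no reversal.

No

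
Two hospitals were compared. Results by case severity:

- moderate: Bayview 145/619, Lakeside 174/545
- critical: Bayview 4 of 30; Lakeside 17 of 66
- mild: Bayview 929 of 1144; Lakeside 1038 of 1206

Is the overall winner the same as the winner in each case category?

Yes

Moderate: Bayview 145/619 = 23.4%, Lakeside 174/545 = 31.9% → Lakeside
Critical: Bayview 4/30 = 13.3%, Lakeside 17/66 = 25.8% → Lakeside
Mild: Bayview 929/1144 = 81.2%, Lakeside 1038/1206 = 86.1% → Lakeside
Overall: Bayview 1078/1793 = 60.1%, Lakeside 1229/1817 = 67.6% → Lakeside
Lakeside wins overall and in every case group — no reversal.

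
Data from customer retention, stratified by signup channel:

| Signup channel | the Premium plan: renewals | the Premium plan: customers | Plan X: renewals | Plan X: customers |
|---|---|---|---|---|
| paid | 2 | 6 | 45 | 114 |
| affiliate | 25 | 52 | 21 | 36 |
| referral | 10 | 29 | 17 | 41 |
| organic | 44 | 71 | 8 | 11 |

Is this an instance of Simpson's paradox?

Yes

Paid: the Premium plan 2/6 = 33.3%, Plan X 45/114 = 39.5% → Plan X
Affiliate: the Premium plan 25/52 = 48.1%, Plan X 21/36 = 58.3% → Plan X
Referral: the Premium plan 10/29 = 34.5%, Plan X 17/41 = 41.5% → Plan X
Organic: the Premium plan 44/71 = 62.0%, Plan X 8/11 = 72.7% → Plan X
Overall: the Premium plan 81/158 = 51.3%, Plan X 91/202 = 45.0% → the Premium plan
Plan X wins each signup group but the Premium plan wins overall — the comparison reverses. Plan X's customers skew toward paid, which has a lower base rate.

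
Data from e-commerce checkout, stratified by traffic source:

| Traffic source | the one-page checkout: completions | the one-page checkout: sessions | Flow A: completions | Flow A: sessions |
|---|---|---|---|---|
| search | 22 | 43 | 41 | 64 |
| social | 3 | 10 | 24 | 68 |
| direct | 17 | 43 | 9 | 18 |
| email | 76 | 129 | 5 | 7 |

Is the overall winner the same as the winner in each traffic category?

No

Search: the one-page checkout 22/43 = 51.2%, Flow A 41/64 = 64.1% → Flow A
Social: the one-page checkout 3/10 = 30.0%, Flow A 24/68 = 35.3% → Flow A
Direct: the one-page checkout 17/43 = 39.5%, Flow A 9/18 = 50.0% → Flow A
Email: the one-page checkout 76/129 = 58.9%, Flow A 5/7 = 71.4% → Flow A
Overall: the one-page checkout 118/225 = 52.4%, Flow A 79/157 = 50.3% → the one-page checkout
Flow A wins each traffic group but the one-page checkout wins overall — the comparison reverses. Flow A's sessions skew toward social, which has a lower base rate.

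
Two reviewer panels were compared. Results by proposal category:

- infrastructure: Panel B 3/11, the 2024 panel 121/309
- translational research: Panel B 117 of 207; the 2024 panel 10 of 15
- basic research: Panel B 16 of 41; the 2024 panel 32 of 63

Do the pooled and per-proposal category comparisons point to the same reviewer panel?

Infrastructure: Panel B 3/11 = 27.3%, the 2024 panel 121/309 = 39.2% → the 2024 panel
Translational research: Panel B 117/207 = 56.5%, the 2024 panel 10/15 = 66.7% → the 2024 panel
Basic research: Panel B 16/41 = 39.0%, the 2024 panel 32/63 = 50.8% → the 2024 panel
Overall: Panel B 136/259 = 52.5%, the 2024 panel 163/387 = 42.1% → Panel B
The 2024 panel wins each proposal group but Panel B wins overall — the comparison reverses. The 2024 panel's proposals skew toward infrastructure, which has a lower base rate.

No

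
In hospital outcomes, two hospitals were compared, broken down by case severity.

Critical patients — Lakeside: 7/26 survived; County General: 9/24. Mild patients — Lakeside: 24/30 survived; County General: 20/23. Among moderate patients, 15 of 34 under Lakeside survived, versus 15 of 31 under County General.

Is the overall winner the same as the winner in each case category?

Yes

Critical: Lakeside 7/26 = 26.9%, County General 9/24 = 37.5% → County General
Mild: Lakeside 24/30 = 80.0%, County General 20/23 = 87.0% → County General
Moderate: Lakeside 15/34 = 44.1%, County General 15/31 = 48.4% → County General
Overall: Lakeside 46/90 = 51.1%, County General 44/78 = 56.4% → County General
County General wins overall and in every case group — no reversal.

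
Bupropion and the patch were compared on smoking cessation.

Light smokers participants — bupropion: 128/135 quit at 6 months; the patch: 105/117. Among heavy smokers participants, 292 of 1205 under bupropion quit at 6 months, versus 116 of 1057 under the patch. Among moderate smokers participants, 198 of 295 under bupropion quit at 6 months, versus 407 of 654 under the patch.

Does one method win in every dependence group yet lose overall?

No

Light smokers: bupropion 128/135 = 94.8%, the patch 105/117 = 89.7% → bupropion
Heavy smokers: bupropion 292/1205 = 24.2%, the patch 116/1057 = 11.0% → bupropion
Moderate smokers: bupropion 198/295 = 67.1%, the patch 407/654 = 62.2% → bupropion
Overall: bupropion 618/1635 = 37.8%, the patch 628/1828 = 34.4% → bupropion
Bupropion wins overall and in every dependence group — no reversal.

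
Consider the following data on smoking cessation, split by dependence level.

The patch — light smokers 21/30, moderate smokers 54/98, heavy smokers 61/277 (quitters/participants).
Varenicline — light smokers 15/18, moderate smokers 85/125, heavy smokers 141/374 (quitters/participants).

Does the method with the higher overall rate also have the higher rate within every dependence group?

Yes

Light smokers: the patch 21/30 = 70.0%, varenicline 15/18 = 83.3% → varenicline
Moderate smokers: the patch 54/98 = 55.1%, varenicline 85/125 = 68.0% → varenicline
Heavy smokers: the patch 61/277 = 22.0%, varenicline 141/374 = 37.7% → varenicline
Overall: the patch 136/405 = 33.6%, varenicline 241/517 = 46.6% → varenicline
Varenicline wins overall and in every dependence group — no reversal.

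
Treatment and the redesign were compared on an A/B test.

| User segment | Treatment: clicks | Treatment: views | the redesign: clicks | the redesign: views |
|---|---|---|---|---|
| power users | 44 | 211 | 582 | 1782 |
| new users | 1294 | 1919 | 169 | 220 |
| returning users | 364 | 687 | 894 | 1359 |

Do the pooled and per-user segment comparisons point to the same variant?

No

Power users: Treatment 44/211 = 20.9%, the redesign 582/1782 = 32.7% → the redesign
New users: Treatment 1294/1919 = 67.4%, the redesign 169/220 = 76.8% → the redesign
Returning users: Treatment 364/687 = 53.0%, the redesign 894/1359 = 65.8% → the redesign
Overall: Treatment 1702/2817 = 60.4%, the redesign 1645/3361 = 48.9% → Treatment
The redesign wins each user group but Treatment wins overall — the comparison reverses. The redesign's views skew toward power users, which has a lower base rate.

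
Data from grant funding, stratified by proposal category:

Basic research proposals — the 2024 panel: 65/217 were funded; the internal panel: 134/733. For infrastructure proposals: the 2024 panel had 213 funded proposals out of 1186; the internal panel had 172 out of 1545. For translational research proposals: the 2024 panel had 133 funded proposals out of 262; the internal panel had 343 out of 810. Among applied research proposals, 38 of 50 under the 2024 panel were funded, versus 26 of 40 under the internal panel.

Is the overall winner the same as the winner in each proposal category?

Yes

Basic research: the 2024 panel 65/217 = 30.0%, the internal panel 134/733 = 18.3% → the 2024 panel
Infrastructure: the 2024 panel 213/1186 = 18.0%, the internal panel 172/1545 = 11.1% → the 2024 panel
Translational research: the 2024 panel 133/262 = 50.8%, the internal panel 343/810 = 42.3% → the 2024 panel
Applied research: the 2024 panel 38/50 = 76.0%, the internal panel 26/40 = 65.0% → the 2024 panel
Overall: the 2024 panel 449/1715 = 26.2%, the internal panel 675/3128 = 21.6% → the 2024 panel
The 2024 panel wins overall and in every proposal group — no reversal.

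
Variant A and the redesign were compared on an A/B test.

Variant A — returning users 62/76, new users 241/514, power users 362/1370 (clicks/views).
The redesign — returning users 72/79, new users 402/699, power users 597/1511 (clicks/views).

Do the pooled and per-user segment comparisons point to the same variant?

Yes

Returning users: Variant A 62/76 = 81.6%, the redesign 72/79 = 91.1% → the redesign
New users: Variant A 241/514 = 46.9%, the redesign 402/699 = 57.5% → the redesign
Power users: Variant A 362/1370 = 26.4%, the redesign 597/1511 = 39.5% → the redesign
Overall: Variant A 665/1960 = 33.9%, the redesign 1071/2289 = 46.8% → the redesign
The redesign wins overall and in every user group — no reversal.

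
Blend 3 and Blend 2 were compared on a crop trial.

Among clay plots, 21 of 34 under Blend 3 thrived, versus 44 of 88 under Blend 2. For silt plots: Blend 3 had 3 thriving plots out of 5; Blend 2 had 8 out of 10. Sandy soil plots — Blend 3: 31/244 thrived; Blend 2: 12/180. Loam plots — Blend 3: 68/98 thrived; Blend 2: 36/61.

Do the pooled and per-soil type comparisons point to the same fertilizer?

Clay: Blend 3 21/34 = 61.8%, Blend 2 44/88 = 50.0% → Blend 3
Silt: Blend 3 3/5 = 60.0%, Blend 2 8/10 = 80.0% → Blend 2
Sandy soil: Blend 3 31/244 = 12.7%, Blend 2 12/180 = 6.7% → Blend 3
Loam: Blend 3 68/98 = 69.4%, Blend 2 36/61 = 59.0% → Blend 3
Overall: Blend 3 123/381 = 32.3%, Blend 2 100/339 = 29.5% → Blend 3
Neither sweeps: Blend 3 wins 3 of 4 groups, Blend 2 wins 1. Blend 3 wins overall but not every group — no Simpson reversal.

No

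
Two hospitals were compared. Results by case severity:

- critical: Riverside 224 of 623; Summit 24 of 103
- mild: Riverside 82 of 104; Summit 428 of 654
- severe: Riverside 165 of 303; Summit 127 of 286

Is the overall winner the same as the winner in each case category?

No

Critical: Riverside 224/623 = 36.0%, Summit 24/103 = 23.3% → Riverside
Mild: Riverside 82/104 = 78.8%, Summit 428/654 = 65.4% → Riverside
Severe: Riverside 165/303 = 54.5%, Summit 127/286 = 44.4% → Riverside
Overall: Riverside 471/1030 = 45.7%, Summit 579/1043 = 55.5% → Summit
Riverside wins each case group but Summit wins overall — the comparison reverses. Riverside's patients skew toward critical, which has a lower base rate.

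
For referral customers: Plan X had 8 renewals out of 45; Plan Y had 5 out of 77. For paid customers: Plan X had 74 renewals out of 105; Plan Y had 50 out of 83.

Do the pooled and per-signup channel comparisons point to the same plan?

Yes

Referral: Plan X 8/45 = 17.8%, Plan Y 5/77 = 6.5% → Plan X
Paid: Plan X 74/105 = 70.5%, Plan Y 50/83 = 60.2% → Plan X
Overall: Plan X 82/150 = 54.7%, Plan Y 55/160 = 34.4% → Plan X
Plan X wins overall and in every signup group — no reversal.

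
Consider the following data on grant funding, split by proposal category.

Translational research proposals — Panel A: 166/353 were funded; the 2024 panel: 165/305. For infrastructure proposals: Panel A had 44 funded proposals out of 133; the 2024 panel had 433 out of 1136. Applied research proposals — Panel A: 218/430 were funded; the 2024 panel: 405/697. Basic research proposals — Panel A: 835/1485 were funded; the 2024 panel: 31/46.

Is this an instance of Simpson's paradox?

Translational research: Panel A 166/353 = 47.0%, the 2024 panel 165/305 = 54.1% → the 2024 panel
Infrastructure: Panel A 44/133 = 33.1%, the 2024 panel 433/1136 = 38.1% → the 2024 panel
Applied research: Panel A 218/430 = 50.7%, the 2024 panel 405/697 = 58.1% → the 2024 panel
Basic research: Panel A 835/1485 = 56.2%, the 2024 panel 31/46 = 67.4% → the 2024 panel
Overall: Panel A 1263/2401 = 52.6%, the 2024 panel 1034/2184 = 47.3% → Panel A
The 2024 panel wins each proposal group but Panel A wins overall — the comparison reverses. The 2024 panel's proposals skew toward infrastructure, which has a lower base rate.

Yes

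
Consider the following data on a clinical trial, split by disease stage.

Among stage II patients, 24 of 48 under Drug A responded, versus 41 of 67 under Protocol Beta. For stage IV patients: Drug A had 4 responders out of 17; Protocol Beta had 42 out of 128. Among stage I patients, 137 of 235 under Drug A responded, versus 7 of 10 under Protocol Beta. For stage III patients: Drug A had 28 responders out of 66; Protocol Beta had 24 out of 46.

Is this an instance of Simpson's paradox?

Stage II: Drug A 24/48 = 50.0%, Protocol Beta 41/67 = 61.2% → Protocol Beta
Stage IV: Drug A 4/17 = 23.5%, Protocol Beta 42/128 = 32.8% → Protocol Beta
Stage I: Drug A 137/235 = 58.3%, Protocol Beta 7/10 = 70.0% → Protocol Beta
Stage III: Drug A 28/66 = 42.4%, Protocol Beta 24/46 = 52.2% → Protocol Beta
Overall: Drug A 193/366 = 52.7%, Protocol Beta 114/251 = 45.4% → Drug A
Protocol Beta wins each disease group but Drug A wins overall — the comparison reverses. Protocol Beta's patients skew toward stage IV, which has a lower base rate.

Yes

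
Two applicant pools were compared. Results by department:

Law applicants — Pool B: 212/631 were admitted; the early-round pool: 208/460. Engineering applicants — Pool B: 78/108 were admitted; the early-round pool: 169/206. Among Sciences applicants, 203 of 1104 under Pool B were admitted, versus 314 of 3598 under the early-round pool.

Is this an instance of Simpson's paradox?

No

Law: Pool B 212/631 = 33.6%, the early-round pool 208/460 = 45.2% → the early-round pool
Engineering: Pool B 78/108 = 72.2%, the early-round pool 169/206 = 82.0% → the early-round pool
Sciences: Pool B 203/1104 = 18.4%, the early-round pool 314/3598 = 8.7% → Pool B
Overall: Pool B 493/1843 = 26.7%, the early-round pool 691/4264 = 16.2% → Pool B
Neither sweeps: Pool B wins 1 of 3 groups, the early-round pool wins 2. Pool B wins overall but not every group — no Simpson reversal.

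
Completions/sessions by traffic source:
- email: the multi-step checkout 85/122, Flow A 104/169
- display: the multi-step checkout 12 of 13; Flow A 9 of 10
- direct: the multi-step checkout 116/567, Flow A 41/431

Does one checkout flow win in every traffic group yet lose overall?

No

Email: the multi-step checkout 85/122 = 69.7%, Flow A 104/169 = 61.5% → the multi-step checkout
Display: the multi-step checkout 12/13 = 92.3%, Flow A 9/10 = 90.0% → the multi-step checkout
Direct: the multi-step checkout 116/567 = 20.5%, Flow A 41/431 = 9.5% → the multi-step checkout
Overall: the multi-step checkout 213/702 = 30.3%, Flow A 154/610 = 25.2% → the multi-step checkout
The multi-step checkout wins overall and in every traffic group — no reversal.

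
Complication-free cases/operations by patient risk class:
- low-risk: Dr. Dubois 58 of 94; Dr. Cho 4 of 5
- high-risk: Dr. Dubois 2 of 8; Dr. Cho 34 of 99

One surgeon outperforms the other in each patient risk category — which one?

Dr. Cho

Low-risk: Dr. Dubois 58/94 = 61.7%, Dr. Cho 4/5 = 80.0% → Dr. Cho
High-risk: Dr. Dubois 2/8 = 25.0%, Dr. Cho 34/99 = 34.3% → Dr. Cho
Dr. Cho has the higher rate in both groups.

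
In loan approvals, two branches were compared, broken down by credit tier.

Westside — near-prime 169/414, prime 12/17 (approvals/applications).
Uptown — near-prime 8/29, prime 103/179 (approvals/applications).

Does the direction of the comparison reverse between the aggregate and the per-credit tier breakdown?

Near-prime: Westside 169/414 = 40.8%, Uptown 8/29 = 27.6% → Westside
Prime: Westside 12/17 = 70.6%, Uptown 103/179 = 57.5% → Westside
Overall: Westside 181/431 = 42.0%, Uptown 111/208 = 53.4% → Uptown
Westside wins each credit group but Uptown wins overall — the comparison reverses. Westside's applications skew toward near-prime, which has a lower base rate.

Yes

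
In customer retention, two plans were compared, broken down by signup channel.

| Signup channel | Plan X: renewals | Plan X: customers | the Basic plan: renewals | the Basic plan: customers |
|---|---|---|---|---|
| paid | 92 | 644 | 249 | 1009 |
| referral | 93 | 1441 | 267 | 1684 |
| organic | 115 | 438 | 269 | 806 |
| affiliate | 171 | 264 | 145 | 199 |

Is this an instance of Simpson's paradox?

Paid: Plan X 92/644 = 14.3%, the Basic plan 249/1009 = 24.7% → the Basic plan
Referral: Plan X 93/1441 = 6.5%, the Basic plan 267/1684 = 15.9% → the Basic plan
Organic: Plan X 115/438 = 26.3%, the Basic plan 269/806 = 33.4% → the Basic plan
Affiliate: Plan X 171/264 = 64.8%, the Basic plan 145/199 = 72.9% → the Basic plan
Overall: Plan X 471/2787 = 16.9%, the Basic plan 930/3698 = 25.1% → the Basic plan
The Basic plan wins overall and in every signup group — no reversal.

No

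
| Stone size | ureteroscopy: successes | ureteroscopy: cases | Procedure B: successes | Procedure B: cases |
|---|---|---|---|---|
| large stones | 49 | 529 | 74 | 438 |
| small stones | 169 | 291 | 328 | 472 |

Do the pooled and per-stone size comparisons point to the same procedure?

Yes

Large stones: ureteroscopy 49/529 = 9.3%, Procedure B 74/438 = 16.9% → Procedure B
Small stones: ureteroscopy 169/291 = 58.1%, Procedure B 328/472 = 69.5% → Procedure B
Overall: ureteroscopy 218/820 = 26.6%, Procedure B 402/910 = 44.2% → Procedure B
Procedure B wins overall and in every stone group — no reversal.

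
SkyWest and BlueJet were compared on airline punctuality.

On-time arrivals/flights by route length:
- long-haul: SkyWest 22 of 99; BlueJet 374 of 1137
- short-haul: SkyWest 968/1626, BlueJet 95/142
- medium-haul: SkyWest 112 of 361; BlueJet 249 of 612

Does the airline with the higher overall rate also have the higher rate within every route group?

Long-haul: SkyWest 22/99 = 22.2%, BlueJet 374/1137 = 32.9% → BlueJet
Short-haul: SkyWest 968/1626 = 59.5%, BlueJet 95/142 = 66.9% → BlueJet
Medium-haul: SkyWest 112/361 = 31.0%, BlueJet 249/612 = 40.7% → BlueJet
Overall: SkyWest 1102/2086 = 52.8%, BlueJet 718/1891 = 38.0% → SkyWest
BlueJet wins each route group but SkyWest wins overall — the comparison reverses. BlueJet's flights skew toward long-haul, which has a lower base rate.

No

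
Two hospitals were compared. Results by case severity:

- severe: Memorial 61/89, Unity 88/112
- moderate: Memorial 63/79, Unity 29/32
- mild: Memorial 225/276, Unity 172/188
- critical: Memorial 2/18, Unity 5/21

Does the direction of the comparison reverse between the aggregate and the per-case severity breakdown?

Severe: Memorial 61/89 = 68.5%, Unity 88/112 = 78.6% → Unity
Moderate: Memorial 63/79 = 79.7%, Unity 29/32 = 90.6% → Unity
Mild: Memorial 225/276 = 81.5%, Unity 172/188 = 91.5% → Unity
Critical: Memorial 2/18 = 11.1%, Unity 5/21 = 23.8% → Unity
Overall: Memorial 351/462 = 76.0%, Unity 294/353 = 83.3% → Unity
Unity wins overall and in every case group — no reversal.

No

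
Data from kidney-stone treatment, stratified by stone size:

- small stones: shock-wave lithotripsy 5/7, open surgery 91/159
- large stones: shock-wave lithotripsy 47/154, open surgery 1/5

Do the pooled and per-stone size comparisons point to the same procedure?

Small stones: shock-wave lithotripsy 5/7 = 71.4%, open surgery 91/159 = 57.2% → shock-wave lithotripsy
Large stones: shock-wave lithotripsy 47/154 = 30.5%, open surgery 1/5 = 20.0% → shock-wave lithotripsy
Overall: shock-wave lithotripsy 52/161 = 32.3%, open surgery 92/164 = 56.1% → open surgery
Shock-wave lithotripsy wins each stone group but open surgery wins overall — the comparison reverses. Shock-wave lithotripsy's cases skew toward large stones, which has a lower base rate.

No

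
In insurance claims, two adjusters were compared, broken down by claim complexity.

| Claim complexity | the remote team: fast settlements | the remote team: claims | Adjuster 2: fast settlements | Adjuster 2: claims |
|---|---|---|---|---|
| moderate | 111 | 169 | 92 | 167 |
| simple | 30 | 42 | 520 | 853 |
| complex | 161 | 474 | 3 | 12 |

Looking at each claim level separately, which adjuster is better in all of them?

the remote team

Moderate: the remote team 111/169 = 65.7%, Adjuster 2 92/167 = 55.1% → the remote team
Simple: the remote team 30/42 = 71.4%, Adjuster 2 520/853 = 61.0% → the remote team
Complex: the remote team 161/474 = 34.0%, Adjuster 2 3/12 = 25.0% → the remote team
The remote team has the higher rate in all 3 groups.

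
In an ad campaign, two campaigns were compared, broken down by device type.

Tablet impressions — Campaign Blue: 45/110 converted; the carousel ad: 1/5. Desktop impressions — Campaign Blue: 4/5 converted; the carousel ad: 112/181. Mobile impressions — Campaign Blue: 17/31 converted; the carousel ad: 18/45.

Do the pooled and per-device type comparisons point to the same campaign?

No

Tablet: Campaign Blue 45/110 = 40.9%, the carousel ad 1/5 = 20.0% → Campaign Blue
Desktop: Campaign Blue 4/5 = 80.0%, the carousel ad 112/181 = 61.9% → Campaign Blue
Mobile: Campaign Blue 17/31 = 54.8%, the carousel ad 18/45 = 40.0% → Campaign Blue
Overall: Campaign Blue 66/146 = 45.2%, the carousel ad 131/231 = 56.7% → the carousel ad
Campaign Blue wins each device group but the carousel ad wins overall — the comparison reverses. Campaign Blue's impressions skew toward tablet, which has a lower base rate.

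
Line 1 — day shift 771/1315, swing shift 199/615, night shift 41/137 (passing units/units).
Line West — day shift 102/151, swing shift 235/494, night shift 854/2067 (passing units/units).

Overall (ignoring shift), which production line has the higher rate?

Line 1

Day shift: Line 1 771/1315 = 58.6%, Line West 102/151 = 67.5% → Line West
Swing shift: Line 1 199/615 = 32.4%, Line West 235/494 = 47.6% → Line West
Night shift: Line 1 41/137 = 29.9%, Line West 854/2067 = 41.3% → Line West
Overall: Line 1 1011/2067 = 48.9%, Line West 1191/2712 = 43.9% → Line 1
(Line West wins every shift group but Line 1 wins overall — Line West's units skew toward the low-rate night shift group.)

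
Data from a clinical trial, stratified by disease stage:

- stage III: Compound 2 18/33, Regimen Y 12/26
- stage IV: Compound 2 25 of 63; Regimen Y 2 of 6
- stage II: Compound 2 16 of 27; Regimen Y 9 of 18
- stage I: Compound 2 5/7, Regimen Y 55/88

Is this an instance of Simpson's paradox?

Yes

Stage III: Compound 2 18/33 = 54.5%, Regimen Y 12/26 = 46.2% → Compound 2
Stage IV: Compound 2 25/63 = 39.7%, Regimen Y 2/6 = 33.3% → Compound 2
Stage II: Compound 2 16/27 = 59.3%, Regimen Y 9/18 = 50.0% → Compound 2
Stage I: Compound 2 5/7 = 71.4%, Regimen Y 55/88 = 62.5% → Compound 2
Overall: Compound 2 64/130 = 49.2%, Regimen Y 78/138 = 56.5% → Regimen Y
Compound 2 wins each disease group but Regimen Y wins overall — the comparison reverses. Compound 2's patients skew toward stage IV, which has a lower base rate.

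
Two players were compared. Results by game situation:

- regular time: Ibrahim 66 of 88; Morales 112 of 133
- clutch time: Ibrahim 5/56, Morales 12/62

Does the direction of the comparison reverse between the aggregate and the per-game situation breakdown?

Regular time: Ibrahim 66/88 = 75.0%, Morales 112/133 = 84.2% → Morales
Clutch time: Ibrahim 5/56 = 8.9%, Morales 12/62 = 19.4% → Morales
Overall: Ibrahim 71/144 = 49.3%, Morales 124/195 = 63.6% → Morales
Morales wins overall and in every game group — no reversal.

No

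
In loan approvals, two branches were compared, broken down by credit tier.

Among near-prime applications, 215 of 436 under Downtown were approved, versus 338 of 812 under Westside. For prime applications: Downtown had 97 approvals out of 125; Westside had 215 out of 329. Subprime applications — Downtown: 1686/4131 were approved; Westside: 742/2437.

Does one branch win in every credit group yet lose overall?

No

Near-prime: Downtown 215/436 = 49.3%, Westside 338/812 = 41.6% → Downtown
Prime: Downtown 97/125 = 77.6%, Westside 215/329 = 65.3% → Downtown
Subprime: Downtown 1686/4131 = 40.8%, Westside 742/2437 = 30.4% → Downtown
Overall: Downtown 1998/4692 = 42.6%, Westside 1295/3578 = 36.2% → Downtown
Downtown wins overall and in every credit group — no reversal.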